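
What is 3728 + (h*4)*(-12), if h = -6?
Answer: 4016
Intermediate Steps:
3728 + (h*4)*(-12) = 3728 - 6*4*(-12) = 3728 - 24*(-12) = 3728 + 288 = 4016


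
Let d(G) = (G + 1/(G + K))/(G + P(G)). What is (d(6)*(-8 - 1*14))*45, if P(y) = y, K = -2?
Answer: -4125/8 ≈ -515.63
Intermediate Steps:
d(G) = (G + 1/(-2 + G))/(2*G) (d(G) = (G + 1/(G - 2))/(G + G) = (G + 1/(-2 + G))/((2*G)) = (G + 1/(-2 + G))*(1/(2*G)) = (G + 1/(-2 + G))/(2*G))
(d(6)*(-8 - 1*14))*45 = (((½)*(1 + 6² - 2*6)/(6*(-2 + 6)))*(-8 - 1*14))*45 = (((½)*(⅙)*(1 + 36 - 12)/4)*(-8 - 14))*45 = (((½)*(⅙)*(¼)*25)*(-22))*45 = ((25/48)*(-22))*45 = -275/24*45 = -4125/8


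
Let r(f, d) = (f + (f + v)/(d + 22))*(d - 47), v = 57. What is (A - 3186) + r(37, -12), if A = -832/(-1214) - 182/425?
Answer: -1528074384/257975 ≈ -5923.3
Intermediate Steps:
A = 66326/257975 (A = -832*(-1/1214) - 182*1/425 = 416/607 - 182/425 = 66326/257975 ≈ 0.25710)
r(f, d) = (-47 + d)*(f + (57 + f)/(22 + d)) (r(f, d) = (f + (f + 57)/(d + 22))*(d - 47) = (f + (57 + f)/(22 + d))*(-47 + d) = (-47 + d)*(f + (57 + f)/(22 + d)))
(A - 3186) + r(37, -12) = (66326/257975 - 3186) + (-2679 - 1081*37 + 57*(-12) + 37*(-12)² - 24*(-12)*37)/(22 - 12) = -821842024/257975 + (-2679 - 39997 - 684 + 37*144 + 10656)/10 = -821842024/257975 + (-2679 - 39997 - 684 + 5328 + 10656)/10 = -821842024/257975 + (⅒)*(-27376) = -821842024/257975 - 13688/5 = -1528074384/257975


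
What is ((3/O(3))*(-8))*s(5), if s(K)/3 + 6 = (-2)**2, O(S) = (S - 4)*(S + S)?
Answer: -24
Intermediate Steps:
O(S) = 2*S*(-4 + S) (O(S) = (-4 + S)*(2*S) = 2*S*(-4 + S))
s(K) = -6 (s(K) = -18 + 3*(-2)**2 = -18 + 3*4 = -18 + 12 = -6)
((3/O(3))*(-8))*s(5) = ((3/((2*3*(-4 + 3))))*(-8))*(-6) = ((3/((2*3*(-1))))*(-8))*(-6) = ((3/(-6))*(-8))*(-6) = ((3*(-1/6))*(-8))*(-6) = -1/2*(-8)*(-6) = 4*(-6) = -24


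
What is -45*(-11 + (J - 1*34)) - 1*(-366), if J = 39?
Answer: 636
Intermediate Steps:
-45*(-11 + (J - 1*34)) - 1*(-366) = -45*(-11 + (39 - 1*34)) - 1*(-366) = -45*(-11 + (39 - 34)) + 366 = -45*(-11 + 5) + 366 = -45*(-6) + 366 = 270 + 366 = 636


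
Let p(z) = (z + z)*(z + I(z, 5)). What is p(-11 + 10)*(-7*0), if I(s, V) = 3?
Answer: 0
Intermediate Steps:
p(z) = 2*z*(3 + z) (p(z) = (z + z)*(z + 3) = (2*z)*(3 + z) = 2*z*(3 + z))
p(-11 + 10)*(-7*0) = (2*(-11 + 10)*(3 + (-11 + 10)))*(-7*0) = (2*(-1)*(3 - 1))*0 = (2*(-1)*2)*0 = -4*0 = 0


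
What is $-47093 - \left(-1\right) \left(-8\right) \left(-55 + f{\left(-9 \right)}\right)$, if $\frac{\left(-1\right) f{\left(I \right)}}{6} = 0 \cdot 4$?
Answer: $-46653$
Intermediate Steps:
$f{\left(I \right)} = 0$ ($f{\left(I \right)} = - 6 \cdot 0 \cdot 4 = \left(-6\right) 0 = 0$)
$-47093 - \left(-1\right) \left(-8\right) \left(-55 + f{\left(-9 \right)}\right) = -47093 - \left(-1\right) \left(-8\right) \left(-55 + 0\right) = -47093 - 8 \left(-55\right) = -47093 - -440 = -47093 + 440 = -46653$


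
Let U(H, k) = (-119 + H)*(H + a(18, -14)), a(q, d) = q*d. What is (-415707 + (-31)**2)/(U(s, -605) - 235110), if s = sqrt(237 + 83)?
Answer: 21235202573/10474953521 - 307741532*sqrt(5)/10474953521 ≈ 1.9615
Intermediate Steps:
a(q, d) = d*q
s = 8*sqrt(5) (s = sqrt(320) = 8*sqrt(5) ≈ 17.889)
U(H, k) = (-252 + H)*(-119 + H) (U(H, k) = (-119 + H)*(H - 14*18) = (-119 + H)*(H - 252) = (-119 + H)*(-252 + H) = (-252 + H)*(-119 + H))
(-415707 + (-31)**2)/(U(s, -605) - 235110) = (-415707 + (-31)**2)/((29988 + (8*sqrt(5))**2 - 2968*sqrt(5)) - 235110) = (-415707 + 961)/((29988 + 320 - 2968*sqrt(5)) - 235110) = -414746/((30308 - 2968*sqrt(5)) - 235110) = -414746/(-204802 - 2968*sqrt(5))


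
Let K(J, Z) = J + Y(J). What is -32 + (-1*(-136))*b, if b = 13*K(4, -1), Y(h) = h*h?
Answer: 35328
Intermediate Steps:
Y(h) = h²
K(J, Z) = J + J²
b = 260 (b = 13*(4*(1 + 4)) = 13*(4*5) = 13*20 = 260)
-32 + (-1*(-136))*b = -32 - 1*(-136)*260 = -32 + 136*260 = -32 + 35360 = 35328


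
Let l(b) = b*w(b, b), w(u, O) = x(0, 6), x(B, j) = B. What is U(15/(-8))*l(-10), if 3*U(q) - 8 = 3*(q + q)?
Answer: 0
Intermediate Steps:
U(q) = 8/3 + 2*q (U(q) = 8/3 + (3*(q + q))/3 = 8/3 + (3*(2*q))/3 = 8/3 + (6*q)/3 = 8/3 + 2*q)
w(u, O) = 0
l(b) = 0 (l(b) = b*0 = 0)
U(15/(-8))*l(-10) = (8/3 + 2*(15/(-8)))*0 = (8/3 + 2*(15*(-⅛)))*0 = (8/3 + 2*(-15/8))*0 = (8/3 - 15/4)*0 = -13/12*0 = 0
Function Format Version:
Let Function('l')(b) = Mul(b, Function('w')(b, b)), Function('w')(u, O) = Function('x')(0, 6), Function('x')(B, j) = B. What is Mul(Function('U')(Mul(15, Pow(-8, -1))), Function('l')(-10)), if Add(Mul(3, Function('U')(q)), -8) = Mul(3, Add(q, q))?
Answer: 0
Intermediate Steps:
Function('U')(q) = Add(Rational(8, 3), Mul(2, q)) (Function('U')(q) = Add(Rational(8, 3), Mul(Rational(1, 3), Mul(3, Add(q, q)))) = Add(Rational(8, 3), Mul(Rational(1, 3), Mul(3, Mul(2, q)))) = Add(Rational(8, 3), Mul(Rational(1, 3), Mul(6, q))) = Add(Rational(8, 3), Mul(2, q)))
Function('w')(u, O) = 0
Function('l')(b) = 0 (Function('l')(b) = Mul(b, 0) = 0)
Mul(Function('U')(Mul(15, Pow(-8, -1))), Function('l')(-10)) = Mul(Add(Rational(8, 3), Mul(2, Mul(15, Pow(-8, -1)))), 0) = Mul(Add(Rational(8, 3), Mul(2, Mul(15, Rational(-1, 8)))), 0) = Mul(Add(Rational(8, 3), Mul(2, Rational(-15, 8))), 0) = Mul(Add(Rational(8, 3), Rational(-15, 4)), 0) = Mul(Rational(-13, 12), 0) = 0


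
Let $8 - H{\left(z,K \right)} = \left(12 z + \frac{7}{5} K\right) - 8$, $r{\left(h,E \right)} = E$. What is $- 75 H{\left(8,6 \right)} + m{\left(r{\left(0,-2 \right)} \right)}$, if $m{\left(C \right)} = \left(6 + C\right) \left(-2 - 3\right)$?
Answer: $6610$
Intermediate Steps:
$m{\left(C \right)} = -30 - 5 C$ ($m{\left(C \right)} = \left(6 + C\right) \left(-5\right) = -30 - 5 C$)
$H{\left(z,K \right)} = 16 - 12 z - \frac{7 K}{5}$ ($H{\left(z,K \right)} = 8 - \left(\left(12 z + \frac{7}{5} K\right) - 8\right) = 8 - \left(\left(12 z + 7 \cdot \frac{1}{5} K\right) - 8\right) = 8 - \left(\left(12 z + \frac{7 K}{5}\right) - 8\right) = 8 - \left(-8 + 12 z + \frac{7 K}{5}\right) = 16 - 12 z - \frac{7 K}{5}$)
$- 75 H{\left(8,6 \right)} + m{\left(r{\left(0,-2 \right)} \right)} = - 75 \left(16 - 96 - \frac{42}{5}\right) - 20 = - 75 \left(16 - 96 - \frac{42}{5}\right) + \left(-30 + 10\right) = \left(-75\right) \left(- \frac{442}{5}\right) - 20 = 6630 - 20 = 6610$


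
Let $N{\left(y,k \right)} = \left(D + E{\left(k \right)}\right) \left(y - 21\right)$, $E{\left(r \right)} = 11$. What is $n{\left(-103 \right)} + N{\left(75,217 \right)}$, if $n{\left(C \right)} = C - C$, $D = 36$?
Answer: $2538$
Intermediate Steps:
$n{\left(C \right)} = 0$
$N{\left(y,k \right)} = -987 + 47 y$ ($N{\left(y,k \right)} = \left(36 + 11\right) \left(y - 21\right) = 47 \left(-21 + y\right) = -987 + 47 y$)
$n{\left(-103 \right)} + N{\left(75,217 \right)} = 0 + \left(-987 + 47 \cdot 75\right) = 0 + \left(-987 + 3525\right) = 0 + 2538 = 2538$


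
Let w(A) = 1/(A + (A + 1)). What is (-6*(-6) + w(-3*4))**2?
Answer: 683929/529 ≈ 1292.9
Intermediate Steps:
w(A) = 1/(1 + 2*A) (w(A) = 1/(A + (1 + A)) = 1/(1 + 2*A))
(-6*(-6) + w(-3*4))**2 = (-6*(-6) + 1/(1 + 2*(-3*4)))**2 = (36 + 1/(1 + 2*(-12)))**2 = (36 + 1/(1 - 24))**2 = (36 + 1/(-23))**2 = (36 - 1/23)**2 = (827/23)**2 = 683929/529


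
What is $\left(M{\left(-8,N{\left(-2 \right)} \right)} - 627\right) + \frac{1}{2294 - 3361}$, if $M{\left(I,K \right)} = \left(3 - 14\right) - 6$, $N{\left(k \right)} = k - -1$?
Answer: $- \frac{687149}{1067} \approx -644.0$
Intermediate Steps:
$N{\left(k \right)} = 1 + k$ ($N{\left(k \right)} = k + 1 = 1 + k$)
$M{\left(I,K \right)} = -17$ ($M{\left(I,K \right)} = -11 - 6 = -17$)
$\left(M{\left(-8,N{\left(-2 \right)} \right)} - 627\right) + \frac{1}{2294 - 3361} = \left(-17 - 627\right) + \frac{1}{2294 - 3361} = -644 + \frac{1}{-1067} = -644 - \frac{1}{1067} = - \frac{687149}{1067}$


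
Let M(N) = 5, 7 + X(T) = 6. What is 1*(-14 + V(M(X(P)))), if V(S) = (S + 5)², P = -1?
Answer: 86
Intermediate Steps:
X(T) = -1 (X(T) = -7 + 6 = -1)
V(S) = (5 + S)²
1*(-14 + V(M(X(P)))) = 1*(-14 + (5 + 5)²) = 1*(-14 + 10²) = 1*(-14 + 100) = 1*86 = 86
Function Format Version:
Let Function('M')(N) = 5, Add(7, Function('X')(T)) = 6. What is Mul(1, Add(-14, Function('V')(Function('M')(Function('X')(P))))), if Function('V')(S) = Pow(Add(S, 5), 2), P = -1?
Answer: 86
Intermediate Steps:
Function('X')(T) = -1 (Function('X')(T) = Add(-7, 6) = -1)
Function('V')(S) = Pow(Add(5, S), 2)
Mul(1, Add(-14, Function('V')(Function('M')(Function('X')(P))))) = Mul(1, Add(-14, Pow(Add(5, 5), 2))) = Mul(1, Add(-14, Pow(10, 2))) = Mul(1, Add(-14, 100)) = Mul(1, 86) = 86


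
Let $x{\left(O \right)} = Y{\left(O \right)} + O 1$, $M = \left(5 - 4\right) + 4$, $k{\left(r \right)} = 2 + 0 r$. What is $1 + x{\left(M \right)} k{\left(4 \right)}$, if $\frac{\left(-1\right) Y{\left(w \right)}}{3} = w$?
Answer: $-19$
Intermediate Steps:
$Y{\left(w \right)} = - 3 w$
$k{\left(r \right)} = 2$ ($k{\left(r \right)} = 2 + 0 = 2$)
$M = 5$ ($M = 1 + 4 = 5$)
$x{\left(O \right)} = - 2 O$ ($x{\left(O \right)} = - 3 O + O 1 = - 3 O + O = - 2 O$)
$1 + x{\left(M \right)} k{\left(4 \right)} = 1 + \left(-2\right) 5 \cdot 2 = 1 - 20 = -19$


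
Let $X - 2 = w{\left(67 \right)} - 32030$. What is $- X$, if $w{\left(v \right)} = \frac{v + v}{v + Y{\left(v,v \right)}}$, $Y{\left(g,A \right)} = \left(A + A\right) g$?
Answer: $\frac{4323778}{135} \approx 32028.0$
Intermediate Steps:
$Y{\left(g,A \right)} = 2 A g$
$w{\left(v \right)} = \frac{2 v}{v + 2 v^{2}}$ ($w{\left(v \right)} = \frac{v + v}{v + 2 v v} = \frac{2 v}{v + 2 v^{2}}$)
$X = - \frac{4323778}{135}$ ($X = 2 - \left(32030 - \frac{2}{1 + 2 \cdot 67}\right) = 2 - \left(32030 - \frac{2}{1 + 134}\right) = 2 - \left(32030 - \frac{2}{135}\right) = 2 + \left(2 \cdot \frac{1}{135} - 32030\right) = 2 + \left(\frac{2}{135} - 32030\right) = 2 - \frac{4324048}{135} = - \frac{4323778}{135} \approx -32028.0$)
$- X = \left(-1\right) \left(- \frac{4323778}{135}\right) = \frac{4323778}{135}$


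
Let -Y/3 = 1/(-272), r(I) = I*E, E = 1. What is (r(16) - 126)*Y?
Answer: -165/136 ≈ -1.2132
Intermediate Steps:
r(I) = I (r(I) = I*1 = I)
Y = 3/272 (Y = -3/(-272) = -3*(-1/272) = 3/272 ≈ 0.011029)
(r(16) - 126)*Y = (16 - 126)*(3/272) = -110*3/272 = -165/136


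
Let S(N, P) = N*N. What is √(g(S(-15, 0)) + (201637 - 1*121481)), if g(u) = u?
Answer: √80381 ≈ 283.52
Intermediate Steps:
S(N, P) = N²
√(g(S(-15, 0)) + (201637 - 1*121481)) = √((-15)² + (201637 - 1*121481)) = √(225 + (201637 - 121481)) = √(225 + 80156) = √80381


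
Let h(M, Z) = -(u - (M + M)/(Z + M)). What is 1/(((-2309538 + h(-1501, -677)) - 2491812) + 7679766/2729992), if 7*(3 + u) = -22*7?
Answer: -1486480644/7137070447561717 ≈ -2.0828e-7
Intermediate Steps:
u = -25 (u = -3 + (-22*7)/7 = -3 + (1/7)*(-154) = -3 - 22 = -25)
h(M, Z) = 25 + 2*M/(M + Z) (h(M, Z) = -(-25 - (M + M)/(Z + M)) = -(-25 - 2*M/(M + Z)) = 25 + 2*M/(M + Z))
1/(((-2309538 + h(-1501, -677)) - 2491812) + 7679766/2729992) = 1/(((-2309538 + (25*(-677) + 27*(-1501))/(-1501 - 677)) - 2491812) + 7679766/2729992) = 1/(((-2309538 + (-16925 - 40527)/(-2178)) - 2491812) + 7679766*(1/2729992)) = 1/(((-2309538 - 1/2178*(-57452)) - 2491812) + 3839883/1364996) = 1/(((-2309538 + 28726/1089) - 2491812) + 3839883/1364996) = 1/((-2515058156/1089 - 2491812) + 3839883/1364996) = 1/(-5228641424/1089 + 3839883/1364996) = 1/(-7137070447561717/1486480644) = -1486480644/7137070447561717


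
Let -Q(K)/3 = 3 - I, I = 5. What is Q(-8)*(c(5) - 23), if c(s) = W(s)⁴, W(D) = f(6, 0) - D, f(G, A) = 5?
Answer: -138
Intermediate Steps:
W(D) = 5 - D
Q(K) = 6 (Q(K) = -3*(3 - 1*5) = -3*(3 - 5) = -3*(-2) = 6)
c(s) = (5 - s)⁴
Q(-8)*(c(5) - 23) = 6*((-5 + 5)⁴ - 23) = 6*(0⁴ - 23) = 6*(0 - 23) = 6*(-23) = -138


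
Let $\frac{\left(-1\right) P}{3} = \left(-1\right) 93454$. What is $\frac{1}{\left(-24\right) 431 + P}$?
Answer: $\frac{1}{270018} \approx 3.7035 \cdot 10^{-6}$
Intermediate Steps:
$P = 280362$ ($P = - 3 \left(\left(-1\right) 93454\right) = \left(-3\right) \left(-93454\right) = 280362$)
$\frac{1}{\left(-24\right) 431 + P} = \frac{1}{\left(-24\right) 431 + 280362} = \frac{1}{-10344 + 280362} = \frac{1}{270018}$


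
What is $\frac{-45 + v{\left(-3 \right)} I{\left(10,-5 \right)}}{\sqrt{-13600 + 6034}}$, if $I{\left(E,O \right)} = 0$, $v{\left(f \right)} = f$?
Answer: $\frac{15 i \sqrt{7566}}{2522} \approx 0.51734 i$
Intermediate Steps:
$\frac{-45 + v{\left(-3 \right)} I{\left(10,-5 \right)}}{\sqrt{-13600 + 6034}} = \frac{-45 - 0}{\sqrt{-13600 + 6034}} = \frac{-45 + 0}{\sqrt{-7566}} = - \frac{45}{i \sqrt{7566}} = - 45 \left(- \frac{i \sqrt{7566}}{7566}\right) = \frac{15 i \sqrt{7566}}{2522}$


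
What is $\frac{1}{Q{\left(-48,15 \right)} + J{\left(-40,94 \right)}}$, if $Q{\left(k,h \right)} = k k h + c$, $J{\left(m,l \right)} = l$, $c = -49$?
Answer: $\frac{1}{34605} \approx 2.8898 \cdot 10^{-5}$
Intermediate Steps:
$Q{\left(k,h \right)} = -49 + h k^{2}$ ($Q{\left(k,h \right)} = k k h - 49 = k^{2} h - 49 = h k^{2} - 49 = -49 + h k^{2}$)
$\frac{1}{Q{\left(-48,15 \right)} + J{\left(-40,94 \right)}} = \frac{1}{\left(-49 + 15 \left(-48\right)^{2}\right) + 94} = \frac{1}{\left(-49 + 15 \cdot 2304\right) + 94} = \frac{1}{\left(-49 + 34560\right) + 94} = \frac{1}{34511 + 94} = \frac{1}{34605}$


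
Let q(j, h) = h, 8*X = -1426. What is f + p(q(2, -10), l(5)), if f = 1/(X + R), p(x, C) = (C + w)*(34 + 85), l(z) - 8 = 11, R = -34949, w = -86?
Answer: -1120278261/140509 ≈ -7973.0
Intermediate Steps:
X = -713/4 (X = (1/8)*(-1426) = -713/4 ≈ -178.25)
l(z) = 19 (l(z) = 8 + 11 = 19)
p(x, C) = -10234 + 119*C (p(x, C) = (C - 86)*(34 + 85) = (-86 + C)*119 = -10234 + 119*C)
f = -4/140509 (f = 1/(-713/4 - 34949) = 1/(-140509/4) = -4/140509 ≈ -2.8468e-5)
f + p(q(2, -10), l(5)) = -4/140509 + (-10234 + 119*19) = -4/140509 + (-10234 + 2261) = -4/140509 - 7973 = -1120278261/140509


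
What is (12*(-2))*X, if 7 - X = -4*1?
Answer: -264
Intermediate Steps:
X = 11 (X = 7 - (-4) = 7 - 1*(-4) = 7 + 4 = 11)
(12*(-2))*X = (12*(-2))*11 = -24*11 = -264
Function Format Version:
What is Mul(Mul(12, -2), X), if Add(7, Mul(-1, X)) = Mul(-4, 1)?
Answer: -264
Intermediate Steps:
X = 11 (X = Add(7, Mul(-1, Mul(-4, 1))) = Add(7, Mul(-1, -4)) = Add(7, 4) = 11)
Mul(Mul(12, -2), X) = Mul(Mul(12, -2), 11) = Mul(-24, 11) = -264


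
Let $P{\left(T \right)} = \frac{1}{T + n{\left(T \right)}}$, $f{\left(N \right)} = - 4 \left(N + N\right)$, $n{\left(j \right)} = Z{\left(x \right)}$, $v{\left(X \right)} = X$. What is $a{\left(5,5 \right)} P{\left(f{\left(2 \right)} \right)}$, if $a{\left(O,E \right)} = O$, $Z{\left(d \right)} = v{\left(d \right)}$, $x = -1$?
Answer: $- \frac{5}{17} \approx -0.29412$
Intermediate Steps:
$Z{\left(d \right)} = d$
$n{\left(j \right)} = -1$
$f{\left(N \right)} = - 8 N$ ($f{\left(N \right)} = - 4 \cdot 2 N = - 8 N$)
$P{\left(T \right)} = \frac{1}{-1 + T}$ ($P{\left(T \right)} = \frac{1}{T - 1} = \frac{1}{-1 + T}$)
$a{\left(5,5 \right)} P{\left(f{\left(2 \right)} \right)} = \frac{5}{-1 - 16} = \frac{5}{-17} = 5 \left(- \frac{1}{17}\right) = - \frac{5}{17}$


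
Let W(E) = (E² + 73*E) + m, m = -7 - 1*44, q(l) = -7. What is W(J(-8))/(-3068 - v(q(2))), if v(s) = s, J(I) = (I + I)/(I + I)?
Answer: -23/3061 ≈ -0.0075139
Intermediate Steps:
J(I) = 1 (J(I) = (2*I)/((2*I)) = (2*I)*(1/(2*I)) = 1)
m = -51 (m = -7 - 44 = -51)
W(E) = -51 + E² + 73*E (W(E) = (E² + 73*E) - 51 = -51 + E² + 73*E)
W(J(-8))/(-3068 - v(q(2))) = (-51 + 1² + 73*1)/(-3068 - 1*(-7)) = (-51 + 1 + 73)/(-3068 + 7) = 23/(-3061) = 23*(-1/3061) = -23/3061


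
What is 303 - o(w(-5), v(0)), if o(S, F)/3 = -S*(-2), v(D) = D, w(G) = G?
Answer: 333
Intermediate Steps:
o(S, F) = 6*S (o(S, F) = 3*(-S*(-2)) = 3*(2*S) = 6*S)
303 - o(w(-5), v(0)) = 303 - 6*(-5) = 303 - 1*(-30) = 303 + 30 = 333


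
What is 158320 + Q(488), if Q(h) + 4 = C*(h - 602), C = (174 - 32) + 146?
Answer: 125484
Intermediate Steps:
C = 288 (C = 142 + 146 = 288)
Q(h) = -173380 + 288*h (Q(h) = -4 + 288*(h - 602) = -4 + 288*(-602 + h) = -4 + (-173376 + 288*h) = -173380 + 288*h)
158320 + Q(488) = 158320 + (-173380 + 288*488) = 158320 + (-173380 + 140544) = 158320 - 32836 = 125484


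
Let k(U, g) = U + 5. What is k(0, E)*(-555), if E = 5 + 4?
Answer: -2775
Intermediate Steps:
E = 9
k(U, g) = 5 + U
k(0, E)*(-555) = (5 + 0)*(-555) = 5*(-555) = -2775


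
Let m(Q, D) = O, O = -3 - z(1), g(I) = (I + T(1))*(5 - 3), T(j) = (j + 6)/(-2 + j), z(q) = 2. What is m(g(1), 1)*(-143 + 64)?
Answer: 395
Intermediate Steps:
T(j) = (6 + j)/(-2 + j)
g(I) = -14 + 2*I (g(I) = (I + (6 + 1)/(-2 + 1))*(5 - 3) = (I + 7/(-1))*2 = (I - 1*7)*2 = (I - 7)*2 = (-7 + I)*2 = -14 + 2*I)
O = -5 (O = -3 - 1*2 = -3 - 2 = -5)
m(Q, D) = -5
m(g(1), 1)*(-143 + 64) = -5*(-143 + 64) = -5*(-79) = 395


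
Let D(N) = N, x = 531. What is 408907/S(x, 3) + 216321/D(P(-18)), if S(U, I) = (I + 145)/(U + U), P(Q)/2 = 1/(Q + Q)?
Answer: -71009955/74 ≈ -9.5959e+5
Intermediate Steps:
P(Q) = 1/Q (P(Q) = 2/(Q + Q) = 2/((2*Q)) = 2*(1/(2*Q)) = 1/Q)
S(U, I) = (145 + I)/(2*U) (S(U, I) = (145 + I)/((2*U)) = (145 + I)*(1/(2*U)) = (145 + I)/(2*U))
408907/S(x, 3) + 216321/D(P(-18)) = 408907/(((½)*(145 + 3)/531)) + 216321/(1/(-18)) = 408907/(((½)*(1/531)*148)) + 216321/(-1/18) = 408907/(74/531) + 216321*(-18) = 408907*(531/74) - 3893778 = 217129617/74 - 3893778 = -71009955/74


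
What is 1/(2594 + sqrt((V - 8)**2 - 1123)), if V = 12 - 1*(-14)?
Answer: 2594/6729635 - I*sqrt(799)/6729635 ≈ 0.00038546 - 4.2003e-6*I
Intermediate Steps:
V = 26 (V = 12 + 14 = 26)
1/(2594 + sqrt((V - 8)**2 - 1123)) = 1/(2594 + sqrt((26 - 8)**2 - 1123)) = 1/(2594 + sqrt(18**2 - 1123)) = 1/(2594 + sqrt(324 - 1123)) = 1/(2594 + sqrt(-799)) = 1/(2594 + I*sqrt(799))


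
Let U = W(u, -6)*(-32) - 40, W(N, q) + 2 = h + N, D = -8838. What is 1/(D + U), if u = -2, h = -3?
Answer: -1/8654 ≈ -0.00011555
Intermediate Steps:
W(N, q) = -5 + N (W(N, q) = -2 + (-3 + N) = -5 + N)
U = 184 (U = (-5 - 2)*(-32) - 40 = -7*(-32) - 40 = 224 - 40 = 184)
1/(D + U) = 1/(-8838 + 184) = 1/(-8654) = -1/8654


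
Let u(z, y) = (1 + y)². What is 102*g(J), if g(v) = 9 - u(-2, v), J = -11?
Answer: -9282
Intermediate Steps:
g(v) = 9 - (1 + v)²
102*g(J) = 102*(9 - (1 - 11)²) = 102*(9 - 1*(-10)²) = 102*(9 - 1*100) = 102*(9 - 100) = 102*(-91) = -9282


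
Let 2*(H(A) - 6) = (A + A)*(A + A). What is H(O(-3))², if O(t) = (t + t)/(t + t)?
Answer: 64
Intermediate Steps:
O(t) = 1 (O(t) = (2*t)/((2*t)) = (2*t)*(1/(2*t)) = 1)
H(A) = 6 + 2*A² (H(A) = 6 + ((A + A)*(A + A))/2 = 6 + ((2*A)*(2*A))/2 = 6 + (4*A²)/2 = 6 + 2*A²)
H(O(-3))² = (6 + 2*1²)² = (6 + 2*1)² = (6 + 2)² = 8² = 64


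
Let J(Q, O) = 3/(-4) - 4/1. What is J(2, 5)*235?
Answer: -4465/4 ≈ -1116.3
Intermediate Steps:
J(Q, O) = -19/4 (J(Q, O) = 3*(-¼) - 4*1 = -¾ - 4 = -19/4)
J(2, 5)*235 = -19/4*235 = -4465/4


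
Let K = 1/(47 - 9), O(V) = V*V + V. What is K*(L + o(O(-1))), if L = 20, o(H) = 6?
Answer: 13/19 ≈ 0.68421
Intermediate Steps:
O(V) = V + V² (O(V) = V² + V = V + V²)
K = 1/38 ≈ 0.026316
K*(L + o(O(-1))) = (20 + 6)/38 = (1/38)*26 = 13/19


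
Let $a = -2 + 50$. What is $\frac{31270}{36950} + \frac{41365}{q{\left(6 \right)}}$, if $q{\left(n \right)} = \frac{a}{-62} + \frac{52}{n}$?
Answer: $\frac{14216756993}{2712130} \approx 5241.9$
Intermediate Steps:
$a = 48$
$q{\left(n \right)} = - \frac{24}{31} + \frac{52}{n}$ ($q{\left(n \right)} = \frac{48}{-62} + \frac{52}{n} = 48 \left(- \frac{1}{62}\right) + \frac{52}{n} = - \frac{24}{31} + \frac{52}{n}$)
$\frac{31270}{36950} + \frac{41365}{q{\left(6 \right)}} = \frac{31270}{36950} + \frac{41365}{- \frac{24}{31} + \frac{52}{6}} = 31270 \cdot \frac{1}{36950} + \frac{41365}{- \frac{24}{31} + 52 \cdot \frac{1}{6}} = \frac{3127}{3695} + \frac{41365}{- \frac{24}{31} + \frac{26}{3}} = \frac{3127}{3695} + \frac{41365}{\frac{734}{93}} = \frac{3127}{3695} + 41365 \cdot \frac{93}{734} = \frac{3127}{3695} + \frac{3846945}{734} = \frac{14216756993}{2712130}$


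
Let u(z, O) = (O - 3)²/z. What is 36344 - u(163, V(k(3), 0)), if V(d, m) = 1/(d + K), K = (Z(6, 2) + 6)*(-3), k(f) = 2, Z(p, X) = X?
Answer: 2867246359/78892 ≈ 36344.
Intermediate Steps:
K = -24 (K = (2 + 6)*(-3) = 8*(-3) = -24)
V(d, m) = 1/(-24 + d) (V(d, m) = 1/(d - 24) = 1/(-24 + d))
u(z, O) = (-3 + O)²/z
36344 - u(163, V(k(3), 0)) = 36344 - (-3 + 1/(-24 + 2))²/163 = 36344 - (-3 + 1/(-22))²/163 = 36344 - (-3 - 1/22)²/163 = 36344 - (-67/22)²/163 = 36344 - 4489/(163*484) = 36344 - 1*4489/78892 = 36344 - 4489/78892 = 2867246359/78892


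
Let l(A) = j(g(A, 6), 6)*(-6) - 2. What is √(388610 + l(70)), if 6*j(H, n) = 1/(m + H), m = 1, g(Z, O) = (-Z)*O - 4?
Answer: √7725915695/141 ≈ 623.38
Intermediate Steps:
g(Z, O) = -4 - O*Z (g(Z, O) = -O*Z - 4 = -4 - O*Z)
j(H, n) = 1/(6*(1 + H))
l(A) = -2 - 1/(-3 - 6*A) (l(A) = (1/(6*(1 + (-4 - 1*6*A))))*(-6) - 2 = (1/(6*(1 + (-4 - 6*A))))*(-6) - 2 = (1/(6*(-3 - 6*A)))*(-6) - 2 = -1/(-3 - 6*A) - 2 = -2 - 1/(-3 - 6*A))
√(388610 + l(70)) = √(388610 + (-5 - 12*70)/(3*(1 + 2*70))) = √(388610 + (-5 - 840)/(3*(1 + 140))) = √(388610 + (⅓)*(-845)/141) = √(388610 + (⅓)*(1/141)*(-845)) = √(388610 - 845/423) = √(164381185/423) = √7725915695/141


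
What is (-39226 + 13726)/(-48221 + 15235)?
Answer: 12750/16493 ≈ 0.77306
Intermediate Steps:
(-39226 + 13726)/(-48221 + 15235) = -25500/(-32986) = -25500*(-1/32986) = 12750/16493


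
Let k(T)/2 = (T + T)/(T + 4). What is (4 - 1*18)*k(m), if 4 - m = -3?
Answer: -392/11 ≈ -35.636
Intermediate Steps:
m = 7 (m = 4 - 1*(-3) = 4 + 3 = 7)
k(T) = 4*T/(4 + T) (k(T) = 2*((T + T)/(T + 4)) = 2*((2*T)/(4 + T)) = 2*(2*T/(4 + T)) = 4*T/(4 + T))
(4 - 1*18)*k(m) = (4 - 1*18)*(4*7/(4 + 7)) = (4 - 18)*(4*7/11) = -56*7/11 = -14*28/11 = -392/11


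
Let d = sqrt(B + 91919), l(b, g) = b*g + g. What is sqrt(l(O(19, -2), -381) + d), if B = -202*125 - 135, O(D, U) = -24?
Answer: sqrt(8763 + sqrt(66534)) ≈ 94.979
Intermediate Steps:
B = -25385 (B = -25250 - 135 = -25385)
l(b, g) = g + b*g
d = sqrt(66534) (d = sqrt(-25385 + 91919) = sqrt(66534) ≈ 257.94)
sqrt(l(O(19, -2), -381) + d) = sqrt(-381*(1 - 24) + sqrt(66534)) = sqrt(-381*(-23) + sqrt(66534)) = sqrt(8763 + sqrt(66534))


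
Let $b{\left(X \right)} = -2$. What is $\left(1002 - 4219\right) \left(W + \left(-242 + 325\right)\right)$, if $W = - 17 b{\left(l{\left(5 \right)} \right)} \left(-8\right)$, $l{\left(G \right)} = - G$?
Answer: $608013$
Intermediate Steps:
$W = -272$ ($W = \left(-17\right) \left(-2\right) \left(-8\right) = 34 \left(-8\right) = -272$)
$\left(1002 - 4219\right) \left(W + \left(-242 + 325\right)\right) = \left(1002 - 4219\right) \left(-272 + \left(-242 + 325\right)\right) = - 3217 \left(-272 + 83\right) = \left(-3217\right) \left(-189\right) = 608013$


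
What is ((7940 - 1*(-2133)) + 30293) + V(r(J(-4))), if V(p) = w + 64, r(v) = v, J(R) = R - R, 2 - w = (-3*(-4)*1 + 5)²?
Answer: 40143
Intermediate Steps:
w = -287 (w = 2 - (-3*(-4)*1 + 5)² = 2 - (12*1 + 5)² = 2 - (12 + 5)² = 2 - 1*17² = 2 - 1*289 = 2 - 289 = -287)
J(R) = 0
V(p) = -223 (V(p) = -287 + 64 = -223)
((7940 - 1*(-2133)) + 30293) + V(r(J(-4))) = ((7940 - 1*(-2133)) + 30293) - 223 = ((7940 + 2133) + 30293) - 223 = (10073 + 30293) - 223 = 40366 - 223 = 40143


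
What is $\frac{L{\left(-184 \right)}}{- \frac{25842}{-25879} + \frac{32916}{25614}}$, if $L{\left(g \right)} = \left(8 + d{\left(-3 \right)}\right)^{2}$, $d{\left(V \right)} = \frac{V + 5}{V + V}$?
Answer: $\frac{846993791}{32907612} \approx 25.739$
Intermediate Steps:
$d{\left(V \right)} = \frac{5 + V}{2 V}$
$L{\left(g \right)} = \frac{529}{9}$ ($L{\left(g \right)} = \left(8 + \frac{5 - 3}{2 \left(-3\right)}\right)^{2} = \left(8 + \frac{1}{2} \left(- \frac{1}{3}\right) 2\right)^{2} = \left(8 - \frac{1}{3}\right)^{2} = \left(\frac{23}{3}\right)^{2} = \frac{529}{9}$)
$\frac{L{\left(-184 \right)}}{- \frac{25842}{-25879} + \frac{32916}{25614}} = \frac{529}{9 \left(- \frac{25842}{-25879} + \frac{32916}{25614}\right)} = \frac{529}{9 \left(\left(-25842\right) \left(- \frac{1}{25879}\right) + 32916 \cdot \frac{1}{25614}\right)} = \frac{529}{9 \left(\frac{25842}{25879} + \frac{5486}{4269}\right)} = \frac{529}{9 \cdot \frac{252291692}{110477451}} = \frac{529}{9} \cdot \frac{110477451}{252291692} = \frac{846993791}{32907612}$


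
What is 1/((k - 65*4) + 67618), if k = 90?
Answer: 1/67448 ≈ 1.4826e-5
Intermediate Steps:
1/((k - 65*4) + 67618) = 1/((90 - 65*4) + 67618) = 1/((90 - 260) + 67618) = 1/(-170 + 67618) = 1/67448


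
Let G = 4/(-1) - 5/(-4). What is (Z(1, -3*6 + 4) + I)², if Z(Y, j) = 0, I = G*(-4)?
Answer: 121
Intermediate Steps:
G = -11/4 (G = 4*(-1) - 5*(-¼) = -4 + 5/4 = -11/4 ≈ -2.7500)
I = 11 (I = -11/4*(-4) = 11)
(Z(1, -3*6 + 4) + I)² = (0 + 11)² = 11² = 121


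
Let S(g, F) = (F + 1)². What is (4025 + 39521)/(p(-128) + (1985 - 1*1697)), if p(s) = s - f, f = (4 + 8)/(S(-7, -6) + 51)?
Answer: 827374/3037 ≈ 272.43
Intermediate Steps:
S(g, F) = (1 + F)²
f = 3/19 (f = (4 + 8)/((1 - 6)² + 51) = 12/((-5)² + 51) = 12/(25 + 51) = 12/76 = 12*(1/76) = 3/19 ≈ 0.15789)
p(s) = -3/19 + s (p(s) = s - 1*3/19 = s - 3/19 = -3/19 + s)
(4025 + 39521)/(p(-128) + (1985 - 1*1697)) = (4025 + 39521)/((-3/19 - 128) + (1985 - 1*1697)) = 43546/(-2435/19 + (1985 - 1697)) = 43546/(-2435/19 + 288) = 43546/(3037/19) = 43546*(19/3037) = 827374/3037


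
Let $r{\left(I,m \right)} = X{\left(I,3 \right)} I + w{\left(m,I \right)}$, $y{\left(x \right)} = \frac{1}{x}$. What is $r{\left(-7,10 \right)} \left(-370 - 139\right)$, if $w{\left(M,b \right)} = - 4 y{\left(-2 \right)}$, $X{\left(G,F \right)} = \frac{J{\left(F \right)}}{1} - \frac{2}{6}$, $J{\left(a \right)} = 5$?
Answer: $\frac{46828}{3} \approx 15609.0$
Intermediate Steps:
$X{\left(G,F \right)} = \frac{14}{3}$ ($X{\left(G,F \right)} = \frac{5}{1} - \frac{2}{6} = 5 \cdot 1 - \frac{1}{3} = 5 - \frac{1}{3} = \frac{14}{3}$)
$w{\left(M,b \right)} = 2$ ($w{\left(M,b \right)} = - \frac{4}{-2} = \left(-4\right) \left(- \frac{1}{2}\right) = 2$)
$r{\left(I,m \right)} = 2 + \frac{14 I}{3}$ ($r{\left(I,m \right)} = \frac{14 I}{3} + 2 = 2 + \frac{14 I}{3}$)
$r{\left(-7,10 \right)} \left(-370 - 139\right) = \left(2 + \frac{14}{3} \left(-7\right)\right) \left(-370 - 139\right) = \left(2 - \frac{98}{3}\right) \left(-509\right) = \left(- \frac{92}{3}\right) \left(-509\right) = \frac{46828}{3}$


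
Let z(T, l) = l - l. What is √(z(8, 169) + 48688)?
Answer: 4*√3043 ≈ 220.65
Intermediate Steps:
z(T, l) = 0
√(z(8, 169) + 48688) = √(0 + 48688) = √48688 = 4*√3043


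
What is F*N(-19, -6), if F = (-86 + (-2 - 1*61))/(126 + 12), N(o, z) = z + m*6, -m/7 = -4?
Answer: -4023/23 ≈ -174.91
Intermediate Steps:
m = 28 (m = -7*(-4) = 28)
N(o, z) = 168 + z (N(o, z) = z + 28*6 = z + 168 = 168 + z)
F = -149/138 (F = (-86 + (-2 - 61))/138 = (-86 - 63)*(1/138) = -149*1/138 = -149/138 ≈ -1.0797)
F*N(-19, -6) = -149*(168 - 6)/138 = -149/138*162 = -4023/23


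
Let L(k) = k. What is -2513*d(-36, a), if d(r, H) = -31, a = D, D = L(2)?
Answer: 77903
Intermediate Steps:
D = 2
a = 2
-2513*d(-36, a) = -2513*(-31) = 77903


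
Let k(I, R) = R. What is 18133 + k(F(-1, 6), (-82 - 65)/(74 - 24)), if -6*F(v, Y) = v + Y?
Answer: 906503/50 ≈ 18130.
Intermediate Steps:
F(v, Y) = -Y/6 - v/6 (F(v, Y) = -(v + Y)/6 = -(Y + v)/6 = -Y/6 - v/6)
18133 + k(F(-1, 6), (-82 - 65)/(74 - 24)) = 18133 + (-82 - 65)/(74 - 24) = 18133 - 147/50 = 906503/50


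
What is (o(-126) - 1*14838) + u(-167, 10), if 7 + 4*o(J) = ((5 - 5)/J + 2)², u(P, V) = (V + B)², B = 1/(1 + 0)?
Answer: -58871/4 ≈ -14718.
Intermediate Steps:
B = 1 (B = 1/1 = 1)
u(P, V) = (1 + V)² (u(P, V) = (V + 1)² = (1 + V)²)
o(J) = -¾ (o(J) = -7/4 + ((5 - 5)/J + 2)²/4 = -7/4 + (0/J + 2)²/4 = -7/4 + (0 + 2)²/4 = -7/4 + (¼)*2² = -7/4 + (¼)*4 = -7/4 + 1 = -¾)
(o(-126) - 1*14838) + u(-167, 10) = (-¾ - 1*14838) + (1 + 10)² = (-¾ - 14838) + 11² = -59355/4 + 121 = -58871/4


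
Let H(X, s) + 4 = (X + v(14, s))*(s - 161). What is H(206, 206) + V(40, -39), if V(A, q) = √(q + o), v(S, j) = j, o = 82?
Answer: 18536 + √43 ≈ 18543.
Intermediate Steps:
V(A, q) = √(82 + q) (V(A, q) = √(q + 82) = √(82 + q))
H(X, s) = -4 + (-161 + s)*(X + s) (H(X, s) = -4 + (X + s)*(s - 161) = -4 + (X + s)*(-161 + s) = -4 + (-161 + s)*(X + s))
H(206, 206) + V(40, -39) = (-4 + 206² - 161*206 - 161*206 + 206*206) + √(82 - 39) = (-4 + 42436 - 33166 - 33166 + 42436) + √43 = 18536 + √43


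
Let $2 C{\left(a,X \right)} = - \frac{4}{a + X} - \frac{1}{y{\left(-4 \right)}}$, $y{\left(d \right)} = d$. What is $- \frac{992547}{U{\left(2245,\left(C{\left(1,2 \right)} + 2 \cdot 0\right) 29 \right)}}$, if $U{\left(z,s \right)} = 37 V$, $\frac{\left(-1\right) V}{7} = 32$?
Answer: $\frac{992547}{8288} \approx 119.76$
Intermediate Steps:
$C{\left(a,X \right)} = \frac{1}{8} - \frac{2}{X + a}$ ($C{\left(a,X \right)} = \frac{- \frac{4}{a + X} - \frac{1}{-4}}{2} = \frac{- \frac{4}{X + a} - - \frac{1}{4}}{2} = \frac{- \frac{4}{X + a} + \frac{1}{4}}{2} = \frac{\frac{1}{4} - \frac{4}{X + a}}{2} = \frac{1}{8} - \frac{2}{X + a}$)
$V = -224$ ($V = \left(-7\right) 32 = -224$)
$U{\left(z,s \right)} = -8288$ ($U{\left(z,s \right)} = 37 \left(-224\right) = -8288$)
$- \frac{992547}{U{\left(2245,\left(C{\left(1,2 \right)} + 2 \cdot 0\right) 29 \right)}} = - \frac{992547}{-8288} = \left(-992547\right) \left(- \frac{1}{8288}\right) = \frac{992547}{8288}$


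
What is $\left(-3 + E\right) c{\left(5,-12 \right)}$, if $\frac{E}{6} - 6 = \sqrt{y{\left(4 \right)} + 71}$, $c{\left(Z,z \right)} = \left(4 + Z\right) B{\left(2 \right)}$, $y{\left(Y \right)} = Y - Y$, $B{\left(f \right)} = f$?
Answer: $594 + 108 \sqrt{71} \approx 1504.0$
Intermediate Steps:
$y{\left(Y \right)} = 0$
$c{\left(Z,z \right)} = 8 + 2 Z$ ($c{\left(Z,z \right)} = \left(4 + Z\right) 2 = 8 + 2 Z$)
$E = 36 + 6 \sqrt{71}$ ($E = 36 + 6 \sqrt{0 + 71} = 36 + 6 \sqrt{71} \approx 86.557$)
$\left(-3 + E\right) c{\left(5,-12 \right)} = \left(-3 + \left(36 + 6 \sqrt{71}\right)\right) \left(8 + 2 \cdot 5\right) = \left(33 + 6 \sqrt{71}\right) \left(8 + 10\right) = \left(33 + 6 \sqrt{71}\right) 18 = 594 + 108 \sqrt{71}$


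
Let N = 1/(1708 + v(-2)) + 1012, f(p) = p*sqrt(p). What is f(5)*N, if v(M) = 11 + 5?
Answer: 8723445*sqrt(5)/1724 ≈ 11315.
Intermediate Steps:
v(M) = 16
f(p) = p**(3/2)
N = 1744689/1724 (N = 1/(1708 + 16) + 1012 = 1/1724 + 1012 = 1744689/1724 ≈ 1012.0)
f(5)*N = 5**(3/2)*(1744689/1724) = (5*sqrt(5))*(1744689/1724) = 8723445*sqrt(5)/1724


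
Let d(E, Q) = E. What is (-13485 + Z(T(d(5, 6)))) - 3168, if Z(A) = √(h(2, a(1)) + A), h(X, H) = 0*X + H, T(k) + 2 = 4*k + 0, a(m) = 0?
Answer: -16653 + 3*√2 ≈ -16649.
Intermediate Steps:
T(k) = -2 + 4*k (T(k) = -2 + (4*k + 0) = -2 + 4*k)
h(X, H) = H (h(X, H) = 0 + H = H)
Z(A) = √A (Z(A) = √(0 + A) = √A)
(-13485 + Z(T(d(5, 6)))) - 3168 = (-13485 + √(-2 + 4*5)) - 3168 = (-13485 + √(-2 + 20)) - 3168 = (-13485 + √18) - 3168 = (-13485 + 3*√2) - 3168 = -16653 + 3*√2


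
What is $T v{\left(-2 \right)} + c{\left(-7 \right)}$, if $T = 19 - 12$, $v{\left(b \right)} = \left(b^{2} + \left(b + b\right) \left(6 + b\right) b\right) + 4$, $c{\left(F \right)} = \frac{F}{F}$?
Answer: $281$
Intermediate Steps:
$c{\left(F \right)} = 1$
$v{\left(b \right)} = 4 + b^{2} + 2 b^{2} \left(6 + b\right)$ ($v{\left(b \right)} = \left(b^{2} + 2 b \left(6 + b\right) b\right) + 4 = \left(b^{2} + 2 b^{2} \left(6 + b\right)\right) + 4 = 4 + b^{2} + 2 b^{2} \left(6 + b\right)$)
$T = 7$
$T v{\left(-2 \right)} + c{\left(-7 \right)} = 7 \left(4 + 2 \left(-2\right)^{3} + 13 \left(-2\right)^{2}\right) + 1 = 7 \left(4 + 2 \left(-8\right) + 13 \cdot 4\right) + 1 = 7 \left(4 - 16 + 52\right) + 1 = 7 \cdot 40 + 1 = 280 + 1 = 281$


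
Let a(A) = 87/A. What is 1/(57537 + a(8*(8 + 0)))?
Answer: 64/3682455 ≈ 1.7380e-5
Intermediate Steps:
1/(57537 + a(8*(8 + 0))) = 1/(57537 + 87/((8*(8 + 0)))) = 1/(57537 + 87/((8*8))) = 1/(57537 + 87/64) = 1/(3682455/64) = 64/3682455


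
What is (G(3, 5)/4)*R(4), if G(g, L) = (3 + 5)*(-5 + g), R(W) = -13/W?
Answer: 13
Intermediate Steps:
G(g, L) = -40 + 8*g (G(g, L) = 8*(-5 + g) = -40 + 8*g)
(G(3, 5)/4)*R(4) = ((-40 + 8*3)/4)*(-13/4) = ((-40 + 24)*(¼))*(-13*¼) = -16*¼*(-13/4) = -4*(-13/4) = 13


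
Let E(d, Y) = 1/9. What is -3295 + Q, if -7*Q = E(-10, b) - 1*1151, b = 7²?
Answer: -197227/63 ≈ -3130.6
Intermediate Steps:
b = 49
E(d, Y) = ⅑
Q = 10358/63 (Q = -(⅑ - 1*1151)/7 = -(⅑ - 1151)/7 = -⅐*(-10358/9) = 10358/63 ≈ 164.41)
-3295 + Q = -3295 + 10358/63 = -197227/63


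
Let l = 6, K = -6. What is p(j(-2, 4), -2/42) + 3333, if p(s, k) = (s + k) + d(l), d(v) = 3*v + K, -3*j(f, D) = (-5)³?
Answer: 71119/21 ≈ 3386.6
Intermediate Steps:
j(f, D) = 125/3 (j(f, D) = -⅓*(-5)³ = -⅓*(-125) = 125/3)
d(v) = -6 + 3*v (d(v) = 3*v - 6 = -6 + 3*v)
p(s, k) = 12 + k + s (p(s, k) = (s + k) + (-6 + 3*6) = (k + s) + (-6 + 18) = (k + s) + 12 = 12 + k + s)
p(j(-2, 4), -2/42) + 3333 = (12 - 2/42 + 125/3) + 3333 = (12 - 2*1/42 + 125/3) + 3333 = (12 - 1/21 + 125/3) + 3333 = 1126/21 + 3333 = 71119/21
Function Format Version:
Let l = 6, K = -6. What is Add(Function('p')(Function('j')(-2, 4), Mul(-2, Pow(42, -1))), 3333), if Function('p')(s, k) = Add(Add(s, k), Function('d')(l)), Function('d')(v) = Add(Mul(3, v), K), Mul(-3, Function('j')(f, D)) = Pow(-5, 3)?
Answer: Rational(71119, 21) ≈ 3386.6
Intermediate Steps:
Function('j')(f, D) = Rational(125, 3) (Function('j')(f, D) = Mul(Rational(-1, 3), Pow(-5, 3)) = Mul(Rational(-1, 3), -125) = Rational(125, 3))
Function('d')(v) = Add(-6, Mul(3, v)) (Function('d')(v) = Add(Mul(3, v), -6) = Add(-6, Mul(3, v)))
Function('p')(s, k) = Add(12, k, s) (Function('p')(s, k) = Add(Add(s, k), Add(-6, Mul(3, 6))) = Add(Add(k, s), Add(-6, 18)) = Add(Add(k, s), 12) = Add(12, k, s))
Add(Function('p')(Function('j')(-2, 4), Mul(-2, Pow(42, -1))), 3333) = Add(Add(12, Mul(-2, Pow(42, -1)), Rational(125, 3)), 3333) = Add(Add(12, Mul(-2, Rational(1, 42)), Rational(125, 3)), 3333) = Add(Add(12, Rational(-1, 21), Rational(125, 3)), 3333) = Add(Rational(1126, 21), 3333) = Rational(71119, 21)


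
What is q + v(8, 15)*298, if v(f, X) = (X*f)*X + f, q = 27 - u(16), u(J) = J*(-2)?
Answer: 538843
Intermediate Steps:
u(J) = -2*J
q = 59 (q = 27 - (-2)*16 = 27 - 1*(-32) = 27 + 32 = 59)
v(f, X) = f + f*X**2 (v(f, X) = f*X**2 + f = f + f*X**2)
q + v(8, 15)*298 = 59 + (8*(1 + 15**2))*298 = 59 + (8*(1 + 225))*298 = 59 + (8*226)*298 = 59 + 1808*298 = 59 + 538784 = 538843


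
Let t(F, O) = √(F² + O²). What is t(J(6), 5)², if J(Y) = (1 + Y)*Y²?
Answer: 63529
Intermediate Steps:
J(Y) = Y²*(1 + Y)
t(J(6), 5)² = (√((6²*(1 + 6))² + 5²))² = (√((36*7)² + 25))² = (√(252² + 25))² = (√(63504 + 25))² = (√63529)² = 63529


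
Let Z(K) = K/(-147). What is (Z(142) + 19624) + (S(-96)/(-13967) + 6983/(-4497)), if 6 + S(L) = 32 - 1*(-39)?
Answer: 60388436610904/3077670351 ≈ 19621.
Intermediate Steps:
Z(K) = -K/147 (Z(K) = K*(-1/147) = -K/147)
S(L) = 65 (S(L) = -6 + (32 - 1*(-39)) = -6 + (32 + 39) = -6 + 71 = 65)
(Z(142) + 19624) + (S(-96)/(-13967) + 6983/(-4497)) = (-1/147*142 + 19624) + (65/(-13967) + 6983/(-4497)) = (-142/147 + 19624) + (65*(-1/13967) + 6983*(-1/4497)) = 2884586/147 + (-65/13967 - 6983/4497) = 2884586/147 - 97823866/62809599 = 60388436610904/3077670351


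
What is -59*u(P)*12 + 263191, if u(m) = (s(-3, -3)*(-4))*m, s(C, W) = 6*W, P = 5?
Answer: 8311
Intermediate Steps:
u(m) = 72*m (u(m) = ((6*(-3))*(-4))*m = (-18*(-4))*m = 72*m)
-59*u(P)*12 + 263191 = -4248*5*12 + 263191 = -59*360*12 + 263191 = -21240*12 + 263191 = -254880 + 263191 = 8311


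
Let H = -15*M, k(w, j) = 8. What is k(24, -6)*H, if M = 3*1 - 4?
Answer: 120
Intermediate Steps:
M = -1 (M = 3 - 4 = -1)
H = 15 (H = -15*(-1) = 15)
k(24, -6)*H = 8*15 = 120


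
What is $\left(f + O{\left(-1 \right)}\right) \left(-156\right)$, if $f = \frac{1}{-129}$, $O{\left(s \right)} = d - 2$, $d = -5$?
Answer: $\frac{47008}{43} \approx 1093.2$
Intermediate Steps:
$O{\left(s \right)} = -7$ ($O{\left(s \right)} = -5 - 2 = -7$)
$f = - \frac{1}{129} \approx -0.0077519$
$\left(f + O{\left(-1 \right)}\right) \left(-156\right) = \left(- \frac{1}{129} - 7\right) \left(-156\right) = \left(- \frac{904}{129}\right) \left(-156\right) = \frac{47008}{43}$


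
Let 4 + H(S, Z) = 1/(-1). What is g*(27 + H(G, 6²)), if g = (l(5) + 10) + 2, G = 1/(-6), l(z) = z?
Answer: 374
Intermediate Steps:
G = -⅙ ≈ -0.16667
H(S, Z) = -5 (H(S, Z) = -4 + 1/(-1) = -4 - 1 = -5)
g = 17 (g = (5 + 10) + 2 = 15 + 2 = 17)
g*(27 + H(G, 6²)) = 17*(27 - 5) = 17*22 = 374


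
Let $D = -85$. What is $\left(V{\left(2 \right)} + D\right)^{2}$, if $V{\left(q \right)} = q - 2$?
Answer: $7225$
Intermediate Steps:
$V{\left(q \right)} = -2 + q$ ($V{\left(q \right)} = q - 2 = -2 + q$)
$\left(V{\left(2 \right)} + D\right)^{2} = \left(\left(-2 + 2\right) - 85\right)^{2} = \left(0 - 85\right)^{2} = \left(-85\right)^{2} = 7225$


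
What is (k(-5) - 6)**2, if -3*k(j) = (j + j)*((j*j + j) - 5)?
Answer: 1936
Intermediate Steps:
k(j) = -2*j*(-5 + j + j**2)/3 (k(j) = -(j + j)*((j*j + j) - 5)/3 = -2*j*((j**2 + j) - 5)/3 = -2*j*((j + j**2) - 5)/3 = -2*j*(-5 + j + j**2)/3)
(k(-5) - 6)**2 = ((2/3)*(-5)*(5 - 1*(-5) - 1*(-5)**2) - 6)**2 = ((2/3)*(-5)*(5 + 5 - 1*25) - 6)**2 = ((2/3)*(-5)*(5 + 5 - 25) - 6)**2 = ((2/3)*(-5)*(-15) - 6)**2 = (50 - 6)**2 = 44**2 = 1936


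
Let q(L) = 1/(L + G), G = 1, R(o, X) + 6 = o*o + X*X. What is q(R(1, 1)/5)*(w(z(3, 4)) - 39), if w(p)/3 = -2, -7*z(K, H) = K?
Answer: -225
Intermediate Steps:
R(o, X) = -6 + X**2 + o**2 (R(o, X) = -6 + (o*o + X*X) = -6 + (o**2 + X**2) = -6 + (X**2 + o**2) = -6 + X**2 + o**2)
z(K, H) = -K/7
w(p) = -6 (w(p) = 3*(-2) = -6)
q(L) = 1/(1 + L) (q(L) = 1/(L + 1) = 1/(1 + L))
q(R(1, 1)/5)*(w(z(3, 4)) - 39) = (-6 - 39)/(1 + (-6 + 1**2 + 1**2)/5) = -45/(1 + (-6 + 1 + 1)*(1/5)) = -45/(1 - 4*1/5) = -45/(1 - 4/5) = -45/(1/5) = 5*(-45) = -225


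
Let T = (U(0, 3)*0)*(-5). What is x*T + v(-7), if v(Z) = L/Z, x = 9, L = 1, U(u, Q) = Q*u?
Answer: -1/7 ≈ -0.14286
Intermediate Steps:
T = 0 (T = ((3*0)*0)*(-5) = (0*0)*(-5) = 0*(-5) = 0)
v(Z) = 1/Z
x*T + v(-7) = 9*0 + 1/(-7) = 0 - 1/7 = -1/7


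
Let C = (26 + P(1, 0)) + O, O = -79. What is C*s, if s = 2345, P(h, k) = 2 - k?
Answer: -119595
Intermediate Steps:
C = -51 (C = (26 + (2 - 1*0)) - 79 = (26 + (2 + 0)) - 79 = (26 + 2) - 79 = 28 - 79 = -51)
C*s = -51*2345 = -119595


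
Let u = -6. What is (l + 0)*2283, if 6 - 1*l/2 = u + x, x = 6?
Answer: 27396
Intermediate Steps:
l = 12 (l = 12 - 2*(-6 + 6) = 12 - 2*0 = 12 + 0 = 12)
(l + 0)*2283 = (12 + 0)*2283 = 12*2283 = 27396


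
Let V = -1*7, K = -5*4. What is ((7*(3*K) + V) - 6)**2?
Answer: 187489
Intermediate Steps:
K = -20
V = -7
((7*(3*K) + V) - 6)**2 = ((7*(3*(-20)) - 7) - 6)**2 = ((7*(-60) - 7) - 6)**2 = ((-420 - 7) - 6)**2 = (-427 - 6)**2 = (-433)**2 = 187489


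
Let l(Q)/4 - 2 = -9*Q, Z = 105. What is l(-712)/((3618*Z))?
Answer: 2564/37989 ≈ 0.067493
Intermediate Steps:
l(Q) = 8 - 36*Q (l(Q) = 8 + 4*(-9*Q) = 8 - 36*Q)
l(-712)/((3618*Z)) = (8 - 36*(-712))/((3618*105)) = (8 + 25632)/379890 = 25640*(1/379890) = 2564/37989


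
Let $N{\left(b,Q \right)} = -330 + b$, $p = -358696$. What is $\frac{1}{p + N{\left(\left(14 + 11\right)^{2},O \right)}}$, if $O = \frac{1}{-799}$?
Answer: $- \frac{1}{358401} \approx -2.7902 \cdot 10^{-6}$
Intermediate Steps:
$O = - \frac{1}{799} \approx -0.0012516$
$\frac{1}{p + N{\left(\left(14 + 11\right)^{2},O \right)}} = \frac{1}{-358696 - \left(330 - \left(14 + 11\right)^{2}\right)} = \frac{1}{-358696 - \left(330 - 25^{2}\right)} = \frac{1}{-358696 + \left(-330 + 625\right)} = \frac{1}{-358696 + 295} = \frac{1}{-358401} = - \frac{1}{358401}$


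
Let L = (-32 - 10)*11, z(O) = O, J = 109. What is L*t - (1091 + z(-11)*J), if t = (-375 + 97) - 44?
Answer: 148872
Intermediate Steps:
t = -322 (t = -278 - 44 = -322)
L = -462 (L = -42*11 = -462)
L*t - (1091 + z(-11)*J) = -462*(-322) - (1091 - 11*109) = 148764 - (1091 - 1199) = 148764 - 1*(-108) = 148764 + 108 = 148872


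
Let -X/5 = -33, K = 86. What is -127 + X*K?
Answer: 14063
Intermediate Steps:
X = 165 (X = -5*(-33) = 165)
-127 + X*K = -127 + 165*86 = -127 + 14190 = 14063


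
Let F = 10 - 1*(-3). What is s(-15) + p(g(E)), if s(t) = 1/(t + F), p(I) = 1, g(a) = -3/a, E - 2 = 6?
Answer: ½ ≈ 0.50000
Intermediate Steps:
E = 8 (E = 2 + 6 = 8)
F = 13 (F = 10 + 3 = 13)
s(t) = 1/(13 + t) (s(t) = 1/(t + 13) = 1/(13 + t))
s(-15) + p(g(E)) = 1/(13 - 15) + 1 = 1/(-2) + 1 = -½ + 1 = ½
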